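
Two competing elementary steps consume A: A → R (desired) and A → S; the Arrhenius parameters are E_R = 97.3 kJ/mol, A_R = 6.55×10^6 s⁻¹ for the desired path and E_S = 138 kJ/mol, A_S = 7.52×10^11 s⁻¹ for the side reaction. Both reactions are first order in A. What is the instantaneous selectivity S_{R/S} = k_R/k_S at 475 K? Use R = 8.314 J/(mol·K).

0.261

With equal orders, S_{R/S} = k_R/k_S = (A_R/A_S)·exp[(E_S−E_R)/(RT)].
(E_S−E_R)/(RT) = (138−97.3)×10³/(8.314×475) = 40700/3949 = 10.31.
k_R/k_S = (6.55×10^6/7.52×10^11)·exp(10.31) = 8.710×10^-6 × 29912 = 0.261.
Since E_R < E_S, lowering the temperature improves selectivity toward R.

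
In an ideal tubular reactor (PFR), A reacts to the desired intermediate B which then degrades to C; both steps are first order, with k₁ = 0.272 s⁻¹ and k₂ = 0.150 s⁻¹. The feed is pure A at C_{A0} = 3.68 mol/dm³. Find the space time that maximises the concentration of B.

The intermediate peaks when r₁ = r₂, i.e. k₁e^(−k₁τ) = k₂e^(−k₂τ), giving τ_opt = ln(k₂/k₁)/(k₂−k₁).
= ln(0.150/0.272)/(0.150−0.272) = ln(0.5515)/-0.1220 = -0.5952/-0.1220 = 4.88 s.

4.88 s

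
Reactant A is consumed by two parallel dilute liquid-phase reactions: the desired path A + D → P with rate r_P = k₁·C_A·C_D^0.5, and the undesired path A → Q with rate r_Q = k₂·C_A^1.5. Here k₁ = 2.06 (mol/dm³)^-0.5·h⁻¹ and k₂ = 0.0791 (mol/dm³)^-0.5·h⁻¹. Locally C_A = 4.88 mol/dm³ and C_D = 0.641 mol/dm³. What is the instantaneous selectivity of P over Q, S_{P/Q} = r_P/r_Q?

9.44

S_{P/Q} = r_P/r_Q = (k₁·C_A·C_D^0.5)/(k₂·C_A^1.5) = (k₁/k₂)·C_A^-0.5·C_D^0.5.
= (2.06×4.880×0.6410^0.5) / (0.0791×4.880^1.5) = 8.049/0.8527 = 9.44.
The undesired path is higher order in A, so low C_A (CSTR or dilute feed) favours P.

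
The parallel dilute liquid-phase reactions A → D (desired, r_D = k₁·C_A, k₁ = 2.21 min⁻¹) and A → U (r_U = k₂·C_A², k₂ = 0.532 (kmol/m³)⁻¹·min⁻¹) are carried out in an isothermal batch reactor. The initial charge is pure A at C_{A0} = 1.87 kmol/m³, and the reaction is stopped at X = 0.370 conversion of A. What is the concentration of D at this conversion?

0.507 kmol/m³

C_A = C_{A0}(1−X) = 1.178 kmol/m³.
Along a PFR/batch, dC_D/dC_A = −r_D/(r_D+r_U) = −k₁/(k₁+k₂·C_A).
Integrating from C_{A0} to C_A: C_D = (2.21/0.532)·ln[(2.21+0.532·1.87)/(2.21+0.532·1.18)] = 4.154·ln(3.205/2.837) = 0.5068 kmol/m³.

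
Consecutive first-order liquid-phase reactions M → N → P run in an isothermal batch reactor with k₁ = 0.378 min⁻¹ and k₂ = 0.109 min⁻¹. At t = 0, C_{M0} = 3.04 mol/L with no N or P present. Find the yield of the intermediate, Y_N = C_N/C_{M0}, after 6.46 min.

Solving the coupled first-order balances gives C_N(t) = [k₁/(k₂−k₁)]·C_{M0}·(e^(−k₁t) − e^(−k₂t)).
e^(−k₁t) = e^(−0.378×6.46) = e^(−2.442) = 0.08700; e^(−k₂t) = e^(−0.7041) = 0.4945.
C_N = 0.378×3.04/(0.109−0.378) × (0.08700−0.4945) = (-4.272)×(-0.4075) = 1.741 mol/L.
Y_N = C_N/C_{M0} = 1.741/3.04 = 0.573.

0.573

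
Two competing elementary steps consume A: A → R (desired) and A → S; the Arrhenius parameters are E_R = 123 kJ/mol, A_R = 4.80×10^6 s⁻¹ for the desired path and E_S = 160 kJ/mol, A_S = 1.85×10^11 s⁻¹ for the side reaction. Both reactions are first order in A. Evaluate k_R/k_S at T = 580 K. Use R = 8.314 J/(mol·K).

Since both paths have the same order in A, the concentration cancels and S_{R/S} = k_R/k_S = (A_R/A_S)·exp[(E_S−E_R)/(RT)].
(E_S−E_R)/(RT) = (160−123)×10³/(8.314×580) = 37000/4822 = 7.673.
k_R/k_S = (4.80×10^6/1.85×10^11)·exp(7.673) = 2.595×10^-5 × 2149 = 0.0558.
Since E_R < E_S, lowering the temperature improves selectivity toward R.

0.0558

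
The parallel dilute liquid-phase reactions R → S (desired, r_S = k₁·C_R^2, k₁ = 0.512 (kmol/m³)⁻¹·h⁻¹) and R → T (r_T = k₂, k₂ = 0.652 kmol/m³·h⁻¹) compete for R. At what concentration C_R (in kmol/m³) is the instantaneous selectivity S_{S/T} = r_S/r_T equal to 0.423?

S_{S/T} = (k₁/k₂)·C_R^2 ⇒ C_R = (S·k₂/k₁)^(0.5).
= (0.423×0.652/0.512)^(0.5) = (0.5387)^(0.5) = 0.734 kmol/m³.

0.734 kmol/m³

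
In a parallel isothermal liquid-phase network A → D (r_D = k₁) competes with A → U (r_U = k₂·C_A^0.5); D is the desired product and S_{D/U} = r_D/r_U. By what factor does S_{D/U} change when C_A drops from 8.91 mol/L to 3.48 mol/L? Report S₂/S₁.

1.60

S_{D/U} = (k₁/k₂)·C_A^-0.5, so S₂/S₁ = (C_{A,2}/C_{A,1})^-0.5.
= (3.48/8.91)^(-0.5) = (0.3906)^(-0.5) = 1.60.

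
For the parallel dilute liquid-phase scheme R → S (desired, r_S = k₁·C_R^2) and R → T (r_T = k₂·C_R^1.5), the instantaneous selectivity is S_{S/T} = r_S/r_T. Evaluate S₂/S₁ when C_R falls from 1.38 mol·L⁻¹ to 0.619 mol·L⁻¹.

S_{S/T} = (k₁/k₂)·C_R^0.5, so S₂/S₁ = (C_{R,2}/C_{R,1})^0.5.
= (0.619/1.38)^0.5 = (0.4486)^0.5 = 0.670.

0.670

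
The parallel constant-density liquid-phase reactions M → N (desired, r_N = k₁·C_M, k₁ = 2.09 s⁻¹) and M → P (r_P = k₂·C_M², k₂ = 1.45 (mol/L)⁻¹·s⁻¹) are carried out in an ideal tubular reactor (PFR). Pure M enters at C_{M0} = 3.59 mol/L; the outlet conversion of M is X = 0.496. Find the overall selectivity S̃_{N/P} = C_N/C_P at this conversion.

0.547

C_M = C_{M0}(1−X) = 1.809 mol/L.
Along a PFR/batch, dC_N/dC_M = −r_N/(r_N+r_P) = −k₁/(k₁+k₂·C_M).
Integrating from C_{M0} to C_M: C_N = (2.09/1.45)·ln[(2.09+1.45·3.59)/(2.09+1.45·1.81)] = 1.441·ln(7.295/4.714) = 0.6296 mol/L.
C_P = (C_{M0}−C_M)−C_N = 1.151 mol/L; S̃_{N/P} = 0.6296/1.151 = 0.547.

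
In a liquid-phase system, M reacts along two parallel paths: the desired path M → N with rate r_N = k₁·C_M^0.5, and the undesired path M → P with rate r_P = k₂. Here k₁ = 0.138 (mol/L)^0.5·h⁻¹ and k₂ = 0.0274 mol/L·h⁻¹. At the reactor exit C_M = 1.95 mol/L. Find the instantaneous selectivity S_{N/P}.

S_{N/P} = r_N/r_P = (k₁·C_M^0.5)/(k₂) = (k₁/k₂)·C_M^0.5.
= (0.138×1.950^0.5) / (0.0274) = 0.1927/0.02740 = 7.03.
Since the desired path is higher order in M, keeping C_M high (PFR or concentrated feed) favours N.

7.03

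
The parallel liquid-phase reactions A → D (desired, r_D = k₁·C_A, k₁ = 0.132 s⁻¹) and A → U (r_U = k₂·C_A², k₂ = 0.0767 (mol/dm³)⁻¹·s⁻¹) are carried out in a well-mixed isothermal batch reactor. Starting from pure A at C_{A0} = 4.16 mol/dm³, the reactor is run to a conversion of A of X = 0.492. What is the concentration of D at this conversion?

0.736 mol/dm³

C_A = C_{A0}(1−X) = 2.113 mol/dm³.
Along a PFR/batch, dC_D/dC_A = −r_D/(r_D+r_U) = −k₁/(k₁+k₂·C_A).
Integrating from C_{A0} to C_A: C_D = (0.132/0.0767)·ln[(0.132+0.0767·4.16)/(0.132+0.0767·2.11)] = 1.721·ln(0.4511/0.2941) = 0.7361 mol/dm³.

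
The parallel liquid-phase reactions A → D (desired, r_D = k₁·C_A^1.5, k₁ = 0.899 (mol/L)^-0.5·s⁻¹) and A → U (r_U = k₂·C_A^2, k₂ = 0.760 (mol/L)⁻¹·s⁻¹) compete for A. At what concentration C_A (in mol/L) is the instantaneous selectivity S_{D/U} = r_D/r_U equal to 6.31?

0.0351 mol/L

S_{D/U} = (k₁/k₂)·C_A^-0.5 ⇒ C_A = (S·k₂/k₁)^(-2).
= (6.31×0.760/0.899)^(-2) = (5.334)^(-2) = 0.0351 mol/L.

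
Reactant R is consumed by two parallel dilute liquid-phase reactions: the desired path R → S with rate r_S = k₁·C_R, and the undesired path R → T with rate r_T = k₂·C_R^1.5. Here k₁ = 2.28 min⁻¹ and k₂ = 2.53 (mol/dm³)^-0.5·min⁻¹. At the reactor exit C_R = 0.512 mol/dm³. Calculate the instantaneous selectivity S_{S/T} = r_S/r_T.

1.26

S_{S/T} = r_S/r_T = (k₁·C_R)/(k₂·C_R^1.5) = (k₁/k₂)·C_R^-0.5.
= (2.28×0.5120) / (2.53×0.5120^1.5) = 1.167/0.9269 = 1.26.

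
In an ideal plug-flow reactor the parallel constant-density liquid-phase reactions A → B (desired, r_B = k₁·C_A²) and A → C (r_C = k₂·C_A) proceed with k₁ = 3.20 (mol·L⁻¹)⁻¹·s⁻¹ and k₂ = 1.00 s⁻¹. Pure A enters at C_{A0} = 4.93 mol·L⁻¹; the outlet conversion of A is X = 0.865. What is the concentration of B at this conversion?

C_A = C_{A0}(1−X) = 0.6655 mol·L⁻¹.
Along a PFR/batch, dC_C/dC_A = −r_C/(r_B+r_C) = −k₂/(k₂+k₁·C_A).
Integrating from C_{A0} to C_A: C_C = (1.00/3.20)·ln[(1.00+3.20·4.93)/(1.00+3.20·0.666)] = 0.3125·ln(16.78/3.130) = 0.5247 mol·L⁻¹.
Then C_B = (C_{A0}−C_A) − C_C = 4.264 − 0.5247 = 3.740 mol·L⁻¹.

3.74 mol·L⁻¹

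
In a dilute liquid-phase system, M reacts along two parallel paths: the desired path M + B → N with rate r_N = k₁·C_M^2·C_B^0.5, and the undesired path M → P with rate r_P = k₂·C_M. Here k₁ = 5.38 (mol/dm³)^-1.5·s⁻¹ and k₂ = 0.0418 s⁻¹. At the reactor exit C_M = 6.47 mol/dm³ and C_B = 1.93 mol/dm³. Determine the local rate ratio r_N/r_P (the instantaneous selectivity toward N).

S_{N/P} = r_N/r_P = (k₁·C_M^2·C_B^0.5)/(k₂·C_M) = (k₁/k₂)·C_M·C_B^0.5.
= (5.38×6.470^2×1.930^0.5) / (0.0418×6.470) = 312.9/0.2704 = 1157.
Since the desired path is higher order in M, keeping C_M high (PFR or concentrated feed) favours N.

1157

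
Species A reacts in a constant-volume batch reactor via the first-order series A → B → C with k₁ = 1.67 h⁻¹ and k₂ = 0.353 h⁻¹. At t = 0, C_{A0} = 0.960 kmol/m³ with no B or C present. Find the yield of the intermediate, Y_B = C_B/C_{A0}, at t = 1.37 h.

0.653

For first-order series with pure A initially, C_B(t) = k₁C_{A0}/(k₂−k₁)·(e^(−k₁t) − e^(−k₂t)).
e^(−k₁t) = e^(−1.67×1.37) = e^(−2.288) = 0.1015; e^(−k₂t) = e^(−0.4836) = 0.6166.
C_B = 1.67×0.960/(0.353−1.67) × (0.1015−0.6166) = (-1.217)×(-0.5151) = 0.6270 kmol/m³.
Y_B = C_B/C_{A0} = 0.6270/0.960 = 0.653.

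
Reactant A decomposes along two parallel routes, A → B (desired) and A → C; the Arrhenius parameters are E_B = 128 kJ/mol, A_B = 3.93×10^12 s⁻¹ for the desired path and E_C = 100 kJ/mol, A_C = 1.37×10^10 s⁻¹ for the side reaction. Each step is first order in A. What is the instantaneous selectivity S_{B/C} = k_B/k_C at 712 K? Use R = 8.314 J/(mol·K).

2.53

k_B/k_C = (A_B/A_C)·exp[−(E_B−E_C)/(RT)] = (A_B/A_C)·exp[(E_C−E_B)/(RT)].
(E_C−E_B)/(RT) = (100−128)×10³/(8.314×712) = -28000/5920 = -4.730.
k_B/k_C = (3.93×10^12/1.37×10^10)·exp(-4.730) = 286.9 × 0.008826 = 2.53.
Since E_B > E_C, raising the temperature improves selectivity toward B.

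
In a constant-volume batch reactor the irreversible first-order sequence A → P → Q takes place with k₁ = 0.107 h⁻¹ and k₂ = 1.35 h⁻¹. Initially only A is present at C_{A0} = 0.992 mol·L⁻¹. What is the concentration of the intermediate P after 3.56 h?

0.0576 mol·L⁻¹

For first-order series with pure A initially, C_P(t) = k₁C_{A0}/(k₂−k₁)·(e^(−k₁t) − e^(−k₂t)).
e^(−k₁t) = e^(−0.107×3.56) = e^(−0.3809) = 0.6832; e^(−k₂t) = e^(−4.806) = 0.008181.
C_P = 0.107×0.992/(1.35−0.107) × (0.6832−0.008181) = 0.08539×0.6751 = 0.05764 mol·L⁻¹.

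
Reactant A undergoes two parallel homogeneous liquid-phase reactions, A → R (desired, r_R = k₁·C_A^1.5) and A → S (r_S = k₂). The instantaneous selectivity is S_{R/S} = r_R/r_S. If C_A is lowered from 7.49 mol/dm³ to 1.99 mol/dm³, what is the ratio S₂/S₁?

0.137

S_{R/S} = (k₁/k₂)·C_A^1.5, so S₂/S₁ = (C_{A,2}/C_{A,1})^1.5.
= (1.99/7.49)^1.5 = (0.2657)^1.5 = 0.137.
Selectivity toward R falls as C_A falls — high-concentration operation is favoured.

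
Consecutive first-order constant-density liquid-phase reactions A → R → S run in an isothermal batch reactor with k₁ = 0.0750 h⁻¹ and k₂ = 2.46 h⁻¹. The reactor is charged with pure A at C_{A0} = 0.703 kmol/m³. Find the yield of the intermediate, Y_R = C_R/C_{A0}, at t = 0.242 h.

For first-order series with pure A initially, C_R(t) = k₁C_{A0}/(k₂−k₁)·(e^(−k₁t) − e^(−k₂t)).
e^(−k₁t) = e^(−0.0750×0.242) = e^(−0.01815) = 0.9820; e^(−k₂t) = e^(−0.5953) = 0.5514.
C_R = 0.0750×0.703/(2.46−0.0750) × (0.9820−0.5514) = 0.02211×0.4306 = 0.009520 kmol/m³.
Y_R = C_R/C_{A0} = 0.009520/0.703 = 0.0135.

0.0135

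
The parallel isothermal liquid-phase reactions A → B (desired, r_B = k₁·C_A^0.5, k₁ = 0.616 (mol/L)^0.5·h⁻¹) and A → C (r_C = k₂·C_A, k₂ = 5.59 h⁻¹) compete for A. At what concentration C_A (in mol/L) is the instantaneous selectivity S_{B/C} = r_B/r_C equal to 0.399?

S_{B/C} = (k₁/k₂)·C_A^-0.5 ⇒ C_A = (S·k₂/k₁)^(-2).
= (0.399×5.59/0.616)^(-2) = (3.621)^(-2) = 0.0763 mol/L.

0.0763 mol/L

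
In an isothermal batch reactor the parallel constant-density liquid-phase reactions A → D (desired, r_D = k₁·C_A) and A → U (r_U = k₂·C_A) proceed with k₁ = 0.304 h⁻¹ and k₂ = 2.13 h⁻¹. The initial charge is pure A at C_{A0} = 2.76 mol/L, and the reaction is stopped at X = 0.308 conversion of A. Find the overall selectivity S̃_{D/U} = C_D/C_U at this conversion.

C_A = C_{A0}(1−X) = 1.910 mol/L.
Both paths are first order in A, so the instantaneous fraction to D is constant: dC_D/d(−C_A) = k₁/(k₁+k₂) = 0.1249.
C_D = 0.1249·(C_{A0}−C_A) = 0.1249×0.8501 = 0.106 mol/L.
C_U = (C_{A0}−C_A)−C_D = 0.7439 mol/L; S̃_{D/U} = 0.1062/0.7439 = 0.143.

0.143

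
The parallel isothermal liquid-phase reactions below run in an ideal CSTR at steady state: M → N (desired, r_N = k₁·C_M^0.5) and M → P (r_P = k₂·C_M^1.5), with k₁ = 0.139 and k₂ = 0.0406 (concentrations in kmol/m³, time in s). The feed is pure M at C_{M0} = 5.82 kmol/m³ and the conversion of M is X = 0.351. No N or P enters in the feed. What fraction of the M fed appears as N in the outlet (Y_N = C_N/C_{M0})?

Exit C_M = C_{M0}(1−X) = 5.82×0.649 = 3.777 kmol/m³.
Rates in a CSTR are evaluated at the outlet concentration: r_N = 0.139×3.777^0.5 = 0.2701, r_P = 0.0406×3.777^1.5 = 0.2980.
Fraction of consumed M going to N: r_N/(r_N+r_P) = 0.4755.
C_N = 0.4755·C_{M0}·X = 0.4755×5.82×0.351 = 0.971 kmol/m³; Y_N = C_N/C_{M0} = 0.167.

0.167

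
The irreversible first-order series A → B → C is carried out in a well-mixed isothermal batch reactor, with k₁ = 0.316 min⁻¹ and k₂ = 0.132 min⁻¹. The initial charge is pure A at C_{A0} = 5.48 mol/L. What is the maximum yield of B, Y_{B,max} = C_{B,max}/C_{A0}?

For a first-order series the maximum intermediate yield is C_{B,max}/C_{A0} = (k₁/k₂)^[k₂/(k₂−k₁)].
= (0.316/0.132)^(0.132/(0.132−0.316)) = (2.394)^(-0.7174) = 0.5346.

0.535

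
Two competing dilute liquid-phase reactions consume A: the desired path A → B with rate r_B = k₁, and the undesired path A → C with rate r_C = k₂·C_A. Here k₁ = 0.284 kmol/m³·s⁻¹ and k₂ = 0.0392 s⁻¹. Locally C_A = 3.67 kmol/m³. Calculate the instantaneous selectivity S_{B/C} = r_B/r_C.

1.97

S_{B/C} = r_B/r_C = (k₁)/(k₂·C_A) = (k₁/k₂)·C_A⁻¹.
= (0.284) / (0.0392×3.670) = 0.2840/0.1439 = 1.97.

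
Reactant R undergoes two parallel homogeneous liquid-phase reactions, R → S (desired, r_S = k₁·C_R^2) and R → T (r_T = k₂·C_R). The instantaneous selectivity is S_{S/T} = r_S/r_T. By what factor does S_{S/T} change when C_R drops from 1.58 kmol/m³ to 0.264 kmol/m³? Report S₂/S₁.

S_{S/T} = (k₁/k₂)·C_R, so S₂/S₁ = (C_{R,2}/C_{R,1}).
= 0.264/1.58 = 0.167.

0.167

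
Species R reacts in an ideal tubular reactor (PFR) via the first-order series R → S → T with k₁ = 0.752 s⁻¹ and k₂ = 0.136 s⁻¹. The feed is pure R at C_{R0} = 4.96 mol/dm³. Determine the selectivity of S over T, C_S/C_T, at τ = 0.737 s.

17.9

Solving the coupled first-order balances gives C_S(τ) = [k₁/(k₂−k₁)]·C_{R0}·(e^(−k₁τ) − e^(−k₂τ)).
e^(−k₁τ) = e^(−0.752×0.737) = e^(−0.5542) = 0.5745; e^(−k₂τ) = e^(−0.1002) = 0.9046.
C_S = 0.752×4.96/(0.136−0.752) × (0.5745−0.9046) = (-6.055)×(-0.3301) = 1.999 mol/dm³.
C_R = C_{R0}e^(−k₁τ) = 2.850 mol/dm³, so C_T = C_{R0}−C_R−C_S = 0.1116 mol/dm³; C_S/C_T = 17.9.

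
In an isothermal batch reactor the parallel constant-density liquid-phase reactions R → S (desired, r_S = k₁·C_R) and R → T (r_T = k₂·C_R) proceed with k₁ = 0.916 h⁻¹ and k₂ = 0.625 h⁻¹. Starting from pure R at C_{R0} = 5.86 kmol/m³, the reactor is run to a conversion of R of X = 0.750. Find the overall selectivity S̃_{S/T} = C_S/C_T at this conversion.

1.47

C_R = C_{R0}(1−X) = 1.465 kmol/m³.
Both paths are first order in R, so the instantaneous fraction to S is constant: dC_S/d(−C_R) = k₁/(k₁+k₂) = 0.5944.
C_S = 0.5944·(C_{R0}−C_R) = 0.5944×4.395 = 2.61 kmol/m³.
C_T = (C_{R0}−C_R)−C_S = 1.783 kmol/m³; S̃_{S/T} = 2.612/1.783 = 1.47.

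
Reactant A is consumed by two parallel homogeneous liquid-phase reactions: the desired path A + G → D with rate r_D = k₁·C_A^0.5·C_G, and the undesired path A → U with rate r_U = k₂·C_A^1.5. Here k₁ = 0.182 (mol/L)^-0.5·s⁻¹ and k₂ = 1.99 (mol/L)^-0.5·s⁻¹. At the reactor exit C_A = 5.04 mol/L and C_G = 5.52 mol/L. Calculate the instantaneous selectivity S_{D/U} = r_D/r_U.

S_{D/U} = r_D/r_U = (k₁·C_A^0.5·C_G)/(k₂·C_A^1.5) = (k₁/k₂)·C_A⁻¹·C_G.
= (0.182×5.040^0.5×5.520) / (1.99×5.040^1.5) = 2.255/22.52 = 0.100.

0.100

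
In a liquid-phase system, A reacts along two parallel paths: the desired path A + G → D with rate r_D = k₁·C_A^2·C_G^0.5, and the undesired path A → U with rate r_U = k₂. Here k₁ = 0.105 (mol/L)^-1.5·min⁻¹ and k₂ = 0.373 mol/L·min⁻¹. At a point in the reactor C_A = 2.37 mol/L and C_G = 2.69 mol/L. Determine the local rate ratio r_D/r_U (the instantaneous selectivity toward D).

2.59

S_{D/U} = r_D/r_U = (k₁·C_A^2·C_G^0.5)/(k₂) = (k₁/k₂)·C_A^2·C_G^0.5.
= (0.105×2.370^2×2.690^0.5) / (0.373) = 0.9673/0.3730 = 2.59.
Since the desired path is higher order in A, keeping C_A high (PFR or concentrated feed) favours D.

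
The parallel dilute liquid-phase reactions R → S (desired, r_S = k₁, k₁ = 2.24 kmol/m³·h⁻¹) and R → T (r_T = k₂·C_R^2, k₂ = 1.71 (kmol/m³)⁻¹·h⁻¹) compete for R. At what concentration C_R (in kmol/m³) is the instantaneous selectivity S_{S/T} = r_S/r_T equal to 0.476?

S_{S/T} = (k₁/k₂)·C_R^-2 ⇒ C_R = (S·k₂/k₁)^(-0.5).
= (0.476×1.71/2.24)^(-0.5) = (0.3634)^(-0.5) = 1.66 kmol/m³.

1.66 kmol/m³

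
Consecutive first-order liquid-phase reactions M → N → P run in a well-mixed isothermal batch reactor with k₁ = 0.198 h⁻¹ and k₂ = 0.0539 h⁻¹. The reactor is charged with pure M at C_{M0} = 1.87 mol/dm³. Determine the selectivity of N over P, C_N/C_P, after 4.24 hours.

7.33

The intermediate concentration in a first-order A→B→C sequence is C_N = k₁C_{M0}(e^(−k₁t) − e^(−k₂t))/(k₂−k₁).
e^(−k₁t) = e^(−0.198×4.24) = e^(−0.8395) = 0.4319; e^(−k₂t) = e^(−0.2285) = 0.7957.
C_N = 0.198×1.87/(0.0539−0.198) × (0.4319−0.7957) = (-2.569)×(-0.3638) = 0.9347 mol/dm³.
C_M = C_{M0}e^(−k₁t) = 0.8077 mol/dm³, so C_P = C_{M0}−C_M−C_N = 0.1276 mol/dm³; C_N/C_P = 7.33.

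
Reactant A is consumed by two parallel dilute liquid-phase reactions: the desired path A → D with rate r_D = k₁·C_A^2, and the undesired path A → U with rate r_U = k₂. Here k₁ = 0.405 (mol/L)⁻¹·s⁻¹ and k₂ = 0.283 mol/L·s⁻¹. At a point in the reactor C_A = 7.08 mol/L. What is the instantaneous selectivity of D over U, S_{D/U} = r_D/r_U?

71.7

S_{D/U} = r_D/r_U = (k₁·C_A^2)/(k₂) = (k₁/k₂)·C_A^2.
= (0.405×7.080^2) / (0.283) = 20.30/0.2830 = 71.7.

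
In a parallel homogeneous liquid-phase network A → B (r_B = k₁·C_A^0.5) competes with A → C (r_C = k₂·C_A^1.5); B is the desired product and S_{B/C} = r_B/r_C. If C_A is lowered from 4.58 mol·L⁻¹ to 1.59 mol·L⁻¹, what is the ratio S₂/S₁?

2.88

S_{B/C} = (k₁/k₂)·C_A⁻¹, so S₂/S₁ = (C_{A,2}/C_{A,1})⁻¹.
= 4.58/1.59 = 2.88.
Selectivity toward B rises as C_A falls — low-concentration operation is favoured.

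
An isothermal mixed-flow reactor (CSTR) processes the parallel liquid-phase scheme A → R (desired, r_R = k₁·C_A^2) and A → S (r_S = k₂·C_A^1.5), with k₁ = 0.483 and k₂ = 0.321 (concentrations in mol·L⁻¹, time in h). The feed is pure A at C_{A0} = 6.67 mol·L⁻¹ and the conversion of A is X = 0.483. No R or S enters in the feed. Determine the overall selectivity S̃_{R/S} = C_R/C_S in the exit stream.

Exit C_A = C_{A0}(1−X) = 6.67×0.517 = 3.448 mol·L⁻¹.
A CSTR operates uniformly at the exit composition, giving r_R = 5.744 and r_S = 2.056 (each k·C_A^n at C_A = 3.448).
Overall selectivity = C_R/C_S = r_Rτ/(r_Sτ) = r_R/r_S = 2.79.

2.79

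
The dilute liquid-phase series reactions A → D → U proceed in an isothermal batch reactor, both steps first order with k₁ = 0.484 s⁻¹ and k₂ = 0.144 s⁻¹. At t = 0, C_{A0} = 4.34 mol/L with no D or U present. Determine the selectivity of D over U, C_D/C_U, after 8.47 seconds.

The intermediate concentration in a first-order A→B→C sequence is C_D = k₁C_{A0}(e^(−k₁t) − e^(−k₂t))/(k₂−k₁).
e^(−k₁t) = e^(−0.484×8.47) = e^(−4.099) = 0.01658; e^(−k₂t) = e^(−1.220) = 0.2953.
C_D = 0.484×4.34/(0.144−0.484) × (0.01658−0.2953) = (-6.178)×(-0.2787) = 1.722 mol/L.
C_A = C_{A0}e^(−k₁t) = 0.07196 mol/L, so C_U = C_{A0}−C_A−C_D = 2.546 mol/L; C_D/C_U = 0.676.

0.676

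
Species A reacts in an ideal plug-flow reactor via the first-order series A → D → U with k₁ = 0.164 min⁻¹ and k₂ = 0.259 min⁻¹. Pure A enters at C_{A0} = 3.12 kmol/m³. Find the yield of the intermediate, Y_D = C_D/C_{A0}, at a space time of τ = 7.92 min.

Solving the coupled first-order balances gives C_D(τ) = [k₁/(k₂−k₁)]·C_{A0}·(e^(−k₁τ) − e^(−k₂τ)).
e^(−k₁τ) = e^(−0.164×7.92) = e^(−1.299) = 0.2728; e^(−k₂τ) = e^(−2.051) = 0.1286.
C_D = 0.164×3.12/(0.259−0.164) × (0.2728−0.1286) = 5.386×0.1443 = 0.7770 kmol/m³.
Y_D = C_D/C_{A0} = 0.7770/3.12 = 0.249.

0.249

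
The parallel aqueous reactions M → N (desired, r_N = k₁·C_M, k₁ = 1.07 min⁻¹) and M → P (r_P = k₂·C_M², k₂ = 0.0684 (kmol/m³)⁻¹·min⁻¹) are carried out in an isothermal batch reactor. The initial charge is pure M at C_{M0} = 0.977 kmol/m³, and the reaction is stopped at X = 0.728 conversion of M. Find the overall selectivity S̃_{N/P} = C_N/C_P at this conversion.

C_M = C_{M0}(1−X) = 0.2657 kmol/m³.
Along a PFR/batch, dC_N/dC_M = −r_N/(r_N+r_P) = −k₁/(k₁+k₂·C_M).
Integrating from C_{M0} to C_M: C_N = (1.07/0.0684)·ln[(1.07+0.0684·0.977)/(1.07+0.0684·0.266)] = 15.64·ln(1.137/1.088) = 0.6842 kmol/m³.
C_P = (C_{M0}−C_M)−C_N = 0.02706 kmol/m³; S̃_{N/P} = 0.6842/0.02706 = 25.3.

25.3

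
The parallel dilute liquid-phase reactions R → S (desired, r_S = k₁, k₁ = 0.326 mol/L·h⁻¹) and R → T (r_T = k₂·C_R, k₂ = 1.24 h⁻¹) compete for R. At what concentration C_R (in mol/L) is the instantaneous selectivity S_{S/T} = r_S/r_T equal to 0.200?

S_{S/T} = (k₁/k₂)·C_R⁻¹ ⇒ C_R = (S·k₂/k₁)^(-1).
= (0.200×1.24/0.326)^(-1) = (0.7607)^(-1) = 1.31 mol/L.

1.31 mol/L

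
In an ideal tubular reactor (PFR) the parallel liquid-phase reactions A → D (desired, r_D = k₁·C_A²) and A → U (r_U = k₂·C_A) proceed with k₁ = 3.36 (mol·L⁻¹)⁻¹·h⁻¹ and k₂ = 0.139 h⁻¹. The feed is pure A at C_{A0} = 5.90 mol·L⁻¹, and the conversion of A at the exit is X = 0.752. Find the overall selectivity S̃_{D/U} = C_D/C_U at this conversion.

77.1

C_A = C_{A0}(1−X) = 1.463 mol·L⁻¹.
Along a PFR/batch, dC_U/dC_A = −r_U/(r_D+r_U) = −k₂/(k₂+k₁·C_A).
Integrating from C_{A0} to C_A: C_U = (0.139/3.36)·ln[(0.139+3.36·5.90)/(0.139+3.36·1.46)] = 0.04137·ln(19.96/5.055) = 0.05682 mol·L⁻¹.
Then C_D = (C_{A0}−C_A) − C_U = 4.437 − 0.05682 = 4.380 mol·L⁻¹.
S̃_{D/U} = C_D/C_U = 4.380/0.05682 = 77.1.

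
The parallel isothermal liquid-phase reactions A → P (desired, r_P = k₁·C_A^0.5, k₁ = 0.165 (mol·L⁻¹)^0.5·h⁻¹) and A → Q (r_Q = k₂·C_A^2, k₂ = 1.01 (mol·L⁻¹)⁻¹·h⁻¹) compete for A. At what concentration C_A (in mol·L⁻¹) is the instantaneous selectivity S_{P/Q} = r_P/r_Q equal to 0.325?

S_{P/Q} = (k₁/k₂)·C_A^-1.5 ⇒ C_A = (S·k₂/k₁)^(1/(-1.5)).
= (0.325×1.01/0.165)^(-0.6667) = (1.989)^(-0.6667) = 0.632 mol·L⁻¹.

0.632 mol·L⁻¹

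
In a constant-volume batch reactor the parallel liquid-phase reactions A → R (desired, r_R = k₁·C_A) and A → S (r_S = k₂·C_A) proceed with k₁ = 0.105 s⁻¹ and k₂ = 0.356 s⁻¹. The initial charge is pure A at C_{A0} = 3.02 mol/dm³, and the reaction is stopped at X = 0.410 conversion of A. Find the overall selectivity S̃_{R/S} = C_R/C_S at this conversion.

C_A = C_{A0}(1−X) = 1.782 mol/dm³.
Both paths are first order in A, so the instantaneous fraction to R is constant: dC_R/d(−C_A) = k₁/(k₁+k₂) = 0.2278.
C_R = 0.2278·(C_{A0}−C_A) = 0.2278×1.238 = 0.282 mol/dm³.
C_S = (C_{A0}−C_A)−C_R = 0.9562 mol/dm³; S̃_{R/S} = 0.2820/0.9562 = 0.295.

0.295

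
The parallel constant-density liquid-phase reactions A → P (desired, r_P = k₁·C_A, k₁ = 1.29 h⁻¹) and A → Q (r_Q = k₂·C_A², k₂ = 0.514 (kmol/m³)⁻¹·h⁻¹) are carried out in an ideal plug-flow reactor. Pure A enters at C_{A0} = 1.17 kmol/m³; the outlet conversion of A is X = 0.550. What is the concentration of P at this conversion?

C_A = C_{A0}(1−X) = 0.5265 kmol/m³.
Along a PFR/batch, dC_P/dC_A = −r_P/(r_P+r_Q) = −k₁/(k₁+k₂·C_A).
Integrating from C_{A0} to C_A: C_P = (1.29/0.514)·ln[(1.29+0.514·1.17)/(1.29+0.514·0.526)] = 2.510·ln(1.891/1.561) = 0.4824 kmol/m³.

0.482 kmol/m³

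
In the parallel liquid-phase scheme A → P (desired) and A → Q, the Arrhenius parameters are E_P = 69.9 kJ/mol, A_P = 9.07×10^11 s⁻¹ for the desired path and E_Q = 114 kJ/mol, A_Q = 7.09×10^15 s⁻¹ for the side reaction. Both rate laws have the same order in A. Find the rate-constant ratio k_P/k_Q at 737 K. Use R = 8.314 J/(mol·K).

0.171

Since both paths have the same order in A, the concentration cancels and S_{P/Q} = k_P/k_Q = (A_P/A_Q)·exp[(E_Q−E_P)/(RT)].
(E_Q−E_P)/(RT) = (114−69.9)×10³/(8.314×737) = 44100/6127 = 7.197.
k_P/k_Q = (9.07×10^11/7.09×10^15)·exp(7.197) = 1.279×10^-4 × 1336 = 0.171.
Since E_P < E_Q, lowering the temperature improves selectivity toward P.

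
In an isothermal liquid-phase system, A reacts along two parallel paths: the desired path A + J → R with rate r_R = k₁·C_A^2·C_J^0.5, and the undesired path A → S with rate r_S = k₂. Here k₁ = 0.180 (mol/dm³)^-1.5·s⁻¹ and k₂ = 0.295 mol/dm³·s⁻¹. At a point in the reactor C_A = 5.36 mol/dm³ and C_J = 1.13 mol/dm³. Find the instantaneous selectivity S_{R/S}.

S_{R/S} = r_R/r_S = (k₁·C_A^2·C_J^0.5)/(k₂) = (k₁/k₂)·C_A^2·C_J^0.5.
= (0.180×5.360^2×1.130^0.5) / (0.295) = 5.497/0.2950 = 18.6.

18.6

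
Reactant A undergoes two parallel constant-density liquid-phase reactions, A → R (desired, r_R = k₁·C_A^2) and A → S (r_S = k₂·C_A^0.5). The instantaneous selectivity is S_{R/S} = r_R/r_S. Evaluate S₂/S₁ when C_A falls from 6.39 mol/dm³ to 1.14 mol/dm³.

0.0754

S_{R/S} = (k₁/k₂)·C_A^1.5, so S₂/S₁ = (C_{A,2}/C_{A,1})^1.5.
= (1.14/6.39)^1.5 = (0.1784)^1.5 = 0.0754.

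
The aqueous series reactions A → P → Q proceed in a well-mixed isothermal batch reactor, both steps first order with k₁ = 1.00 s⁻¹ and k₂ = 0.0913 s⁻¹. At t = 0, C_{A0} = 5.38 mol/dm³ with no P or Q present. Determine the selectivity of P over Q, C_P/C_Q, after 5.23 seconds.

2.13

The intermediate concentration in a first-order A→B→C sequence is C_P = k₁C_{A0}(e^(−k₁t) − e^(−k₂t))/(k₂−k₁).
e^(−k₁t) = e^(−1.00×5.23) = e^(−5.230) = 0.005354; e^(−k₂t) = e^(−0.4775) = 0.6203.
C_P = 1.00×5.38/(0.0913−1.00) × (0.005354−0.6203) = (-5.921)×(-0.6150) = 3.641 mol/dm³.
C_A = C_{A0}e^(−k₁t) = 0.02880 mol/dm³, so C_Q = C_{A0}−C_A−C_P = 1.710 mol/dm³; C_P/C_Q = 2.13.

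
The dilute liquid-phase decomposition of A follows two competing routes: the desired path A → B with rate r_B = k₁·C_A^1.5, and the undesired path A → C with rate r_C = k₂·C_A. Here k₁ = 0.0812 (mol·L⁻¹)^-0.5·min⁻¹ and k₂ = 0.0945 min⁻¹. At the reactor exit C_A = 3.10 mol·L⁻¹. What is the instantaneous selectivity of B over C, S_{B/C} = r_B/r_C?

1.51

S_{B/C} = r_B/r_C = (k₁·C_A^1.5)/(k₂·C_A) = (k₁/k₂)·C_A^0.5.
= (0.0812×3.100^1.5) / (0.0945×3.100) = 0.4432/0.2929 = 1.51.
Since the desired path is higher order in A, keeping C_A high (PFR or concentrated feed) favours B.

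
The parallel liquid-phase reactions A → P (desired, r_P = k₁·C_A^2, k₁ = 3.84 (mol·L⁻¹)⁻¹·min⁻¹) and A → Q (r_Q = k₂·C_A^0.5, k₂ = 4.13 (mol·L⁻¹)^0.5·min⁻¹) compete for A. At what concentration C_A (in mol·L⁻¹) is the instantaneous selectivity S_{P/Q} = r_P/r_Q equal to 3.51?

S_{P/Q} = (k₁/k₂)·C_A^1.5 ⇒ C_A = (S·k₂/k₁)^(1/1.5).
= (3.51×4.13/3.84)^(0.6667) = (3.775)^(0.6667) = 2.42 mol·L⁻¹.

2.42 mol·L⁻¹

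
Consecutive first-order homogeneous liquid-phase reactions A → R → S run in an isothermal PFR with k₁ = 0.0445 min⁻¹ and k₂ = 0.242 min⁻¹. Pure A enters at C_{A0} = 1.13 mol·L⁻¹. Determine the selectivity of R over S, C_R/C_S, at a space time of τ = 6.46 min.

0.952

Solving the coupled first-order balances gives C_R(τ) = [k₁/(k₂−k₁)]·C_{A0}·(e^(−k₁τ) − e^(−k₂τ)).
e^(−k₁τ) = e^(−0.0445×6.46) = e^(−0.2875) = 0.7502; e^(−k₂τ) = e^(−1.563) = 0.2094.
C_R = 0.0445×1.13/(0.242−0.0445) × (0.7502−0.2094) = 0.2546×0.5407 = 0.1377 mol·L⁻¹.
C_A = C_{A0}e^(−k₁τ) = 0.8477 mol·L⁻¹, so C_S = C_{A0}−C_A−C_R = 0.1446 mol·L⁻¹; C_R/C_S = 0.952.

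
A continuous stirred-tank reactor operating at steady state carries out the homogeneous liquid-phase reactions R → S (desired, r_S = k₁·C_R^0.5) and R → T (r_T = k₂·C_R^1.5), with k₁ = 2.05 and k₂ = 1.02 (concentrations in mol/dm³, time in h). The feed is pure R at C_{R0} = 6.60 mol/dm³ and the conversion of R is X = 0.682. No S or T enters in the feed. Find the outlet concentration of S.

2.20 mol/dm³

Exit C_R = C_{R0}(1−X) = 6.60×0.318 = 2.099 mol/dm³.
A CSTR operates uniformly at the exit composition, giving r_S = 2.970 and r_T = 3.101 (each k·C_R^n at C_R = 2.099).
Fraction of consumed R going to S: r_S/(r_S+r_T) = 0.4892.
C_S = 0.4892·C_{R0}·X = 0.4892×6.60×0.682 = 2.20 mol/dm³.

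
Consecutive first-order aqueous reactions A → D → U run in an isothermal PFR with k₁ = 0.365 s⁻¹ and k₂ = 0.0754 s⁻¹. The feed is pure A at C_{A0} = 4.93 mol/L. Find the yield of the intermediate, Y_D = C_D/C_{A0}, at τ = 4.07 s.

Solving the coupled first-order balances gives C_D(τ) = [k₁/(k₂−k₁)]·C_{A0}·(e^(−k₁τ) − e^(−k₂τ)).
e^(−k₁τ) = e^(−0.365×4.07) = e^(−1.486) = 0.2264; e^(−k₂τ) = e^(−0.3069) = 0.7357.
C_D = 0.365×4.93/(0.0754−0.365) × (0.2264−0.7357) = (-6.214)×(-0.5094) = 3.165 mol/L.
Y_D = C_D/C_{A0} = 3.165/4.93 = 0.642.

0.642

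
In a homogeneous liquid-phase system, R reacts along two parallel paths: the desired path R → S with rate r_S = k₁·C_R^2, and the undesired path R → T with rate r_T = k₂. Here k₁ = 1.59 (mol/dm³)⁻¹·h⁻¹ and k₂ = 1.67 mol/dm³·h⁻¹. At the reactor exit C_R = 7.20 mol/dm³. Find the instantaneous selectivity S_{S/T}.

49.4

S_{S/T} = r_S/r_T = (k₁·C_R^2)/(k₂) = (k₁/k₂)·C_R^2.
= (1.59×7.200^2) / (1.67) = 82.43/1.670 = 49.4.
Since the desired path is higher order in R, keeping C_R high (PFR or concentrated feed) favours S.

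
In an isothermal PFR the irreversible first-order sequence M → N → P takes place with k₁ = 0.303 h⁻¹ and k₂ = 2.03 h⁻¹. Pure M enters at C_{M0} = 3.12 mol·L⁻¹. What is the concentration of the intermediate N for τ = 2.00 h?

0.289 mol·L⁻¹

For first-order series with pure M initially, C_N(τ) = k₁C_{M0}/(k₂−k₁)·(e^(−k₁τ) − e^(−k₂τ)).
e^(−k₁τ) = e^(−0.303×2.00) = e^(−0.6060) = 0.5455; e^(−k₂τ) = e^(−4.060) = 0.01725.
C_N = 0.303×3.12/(2.03−0.303) × (0.5455−0.01725) = 0.5474×0.5283 = 0.2892 mol·L⁻¹.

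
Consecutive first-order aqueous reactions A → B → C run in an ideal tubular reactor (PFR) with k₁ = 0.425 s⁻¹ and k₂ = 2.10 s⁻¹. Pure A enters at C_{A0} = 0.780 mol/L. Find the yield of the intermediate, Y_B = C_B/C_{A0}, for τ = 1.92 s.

The intermediate concentration in a first-order A→B→C sequence is C_B = k₁C_{A0}(e^(−k₁τ) − e^(−k₂τ))/(k₂−k₁).
e^(−k₁τ) = e^(−0.425×1.92) = e^(−0.8160) = 0.4422; e^(−k₂τ) = e^(−4.032) = 0.01774.
C_B = 0.425×0.780/(2.10−0.425) × (0.4422−0.01774) = 0.1979×0.4245 = 0.08400 mol/L.
Y_B = C_B/C_{A0} = 0.08400/0.780 = 0.108.

0.108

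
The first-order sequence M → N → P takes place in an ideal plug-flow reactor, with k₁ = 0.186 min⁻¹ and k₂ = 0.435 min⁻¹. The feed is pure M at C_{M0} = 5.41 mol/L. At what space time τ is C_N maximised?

For first-order series the maximum of C_N occurs at τ_opt = ln(k₂/k₁)/(k₂−k₁).
= ln(0.435/0.186)/(0.435−0.186) = ln(2.339)/0.2490 = 0.8496/0.2490 = 3.41 min.

3.41 min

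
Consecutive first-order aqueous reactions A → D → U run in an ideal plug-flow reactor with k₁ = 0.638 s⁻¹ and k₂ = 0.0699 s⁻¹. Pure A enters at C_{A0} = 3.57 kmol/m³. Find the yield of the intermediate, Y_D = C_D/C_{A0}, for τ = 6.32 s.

0.702

For first-order series with pure A initially, C_D(τ) = k₁C_{A0}/(k₂−k₁)·(e^(−k₁τ) − e^(−k₂τ)).
e^(−k₁τ) = e^(−0.638×6.32) = e^(−4.032) = 0.01774; e^(−k₂τ) = e^(−0.4418) = 0.6429.
C_D = 0.638×3.57/(0.0699−0.638) × (0.01774−0.6429) = (-4.009)×(-0.6252) = 2.506 kmol/m³.
Y_D = C_D/C_{A0} = 2.506/3.57 = 0.702.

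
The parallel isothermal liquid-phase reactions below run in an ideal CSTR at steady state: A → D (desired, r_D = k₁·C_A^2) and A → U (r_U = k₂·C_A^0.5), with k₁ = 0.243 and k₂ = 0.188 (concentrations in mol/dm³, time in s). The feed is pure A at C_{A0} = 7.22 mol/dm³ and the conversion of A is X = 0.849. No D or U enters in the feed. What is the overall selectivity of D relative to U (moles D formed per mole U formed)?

1.47

Exit C_A = C_{A0}(1−X) = 7.22×0.151 = 1.090 mol/dm³.
A CSTR operates uniformly at the exit composition, giving r_D = 0.2888 and r_U = 0.1963 (each k·C_A^n at C_A = 1.090).
Overall selectivity = C_D/C_U = r_Dτ/(r_Uτ) = r_D/r_U = 1.47.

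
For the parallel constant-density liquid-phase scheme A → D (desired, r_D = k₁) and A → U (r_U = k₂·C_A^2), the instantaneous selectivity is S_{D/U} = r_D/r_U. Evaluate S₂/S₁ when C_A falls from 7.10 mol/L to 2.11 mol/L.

11.3

S_{D/U} = (k₁/k₂)·C_A^-2, so S₂/S₁ = (C_{A,2}/C_{A,1})^-2.
= (2.11/7.10)^(-2) = (0.2972)^(-2) = 11.3.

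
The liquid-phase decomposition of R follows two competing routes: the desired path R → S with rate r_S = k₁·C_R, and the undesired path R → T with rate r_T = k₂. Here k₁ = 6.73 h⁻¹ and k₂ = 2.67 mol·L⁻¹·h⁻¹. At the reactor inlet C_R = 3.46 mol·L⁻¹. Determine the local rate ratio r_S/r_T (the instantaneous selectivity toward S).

S_{S/T} = r_S/r_T = (k₁·C_R)/(k₂) = (k₁/k₂)·C_R.
= (6.73×3.460) / (2.67) = 23.29/2.670 = 8.72.

8.72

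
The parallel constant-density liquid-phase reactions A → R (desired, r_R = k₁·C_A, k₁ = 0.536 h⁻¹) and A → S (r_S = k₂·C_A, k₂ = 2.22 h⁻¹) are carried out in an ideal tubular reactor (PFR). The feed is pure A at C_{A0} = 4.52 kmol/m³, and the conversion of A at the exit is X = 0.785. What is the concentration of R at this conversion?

0.690 kmol/m³

C_A = C_{A0}(1−X) = 0.9718 kmol/m³.
Both paths are first order in A, so the instantaneous fraction to R is constant: dC_R/d(−C_A) = k₁/(k₁+k₂) = 0.1945.
C_R = 0.1945·(C_{A0}−C_A) = 0.1945×3.548 = 0.690 kmol/m³.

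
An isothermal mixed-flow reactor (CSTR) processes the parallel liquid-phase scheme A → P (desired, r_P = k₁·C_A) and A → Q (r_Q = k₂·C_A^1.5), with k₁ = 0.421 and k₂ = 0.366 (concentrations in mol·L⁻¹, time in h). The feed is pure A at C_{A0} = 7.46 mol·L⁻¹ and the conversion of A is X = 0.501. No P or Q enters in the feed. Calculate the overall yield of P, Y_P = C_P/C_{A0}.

0.187

Exit C_A = C_{A0}(1−X) = 7.46×0.499 = 3.723 mol·L⁻¹.
Rates in a CSTR are evaluated at the outlet concentration: r_P = 0.421×3.723 = 1.567, r_Q = 0.366×3.723^1.5 = 2.629.
Fraction of consumed A going to P: r_P/(r_P+r_Q) = 0.3735.
C_P = 0.3735·C_{A0}·X = 0.3735×7.46×0.501 = 1.40 mol·L⁻¹; Y_P = C_P/C_{A0} = 0.187.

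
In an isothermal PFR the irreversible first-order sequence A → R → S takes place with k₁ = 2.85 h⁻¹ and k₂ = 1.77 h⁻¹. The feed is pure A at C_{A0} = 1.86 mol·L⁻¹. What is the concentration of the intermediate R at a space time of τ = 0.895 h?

For first-order series with pure A initially, C_R(τ) = k₁C_{A0}/(k₂−k₁)·(e^(−k₁τ) − e^(−k₂τ)).
e^(−k₁τ) = e^(−2.85×0.895) = e^(−2.551) = 0.07802; e^(−k₂τ) = e^(−1.584) = 0.2051.
C_R = 2.85×1.86/(1.77−2.85) × (0.07802−0.2051) = (-4.908)×(-0.1271) = 0.6238 mol·L⁻¹.

0.624 mol·L⁻¹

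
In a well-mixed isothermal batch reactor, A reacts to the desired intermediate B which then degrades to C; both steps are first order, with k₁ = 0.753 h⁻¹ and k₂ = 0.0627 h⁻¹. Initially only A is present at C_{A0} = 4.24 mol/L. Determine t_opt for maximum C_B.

3.60 h

For first-order series the maximum of C_B occurs at t_opt = ln(k₂/k₁)/(k₂−k₁).
= ln(0.0627/0.753)/(0.0627−0.753) = ln(0.08327)/-0.6903 = -2.486/-0.6903 = 3.60 h.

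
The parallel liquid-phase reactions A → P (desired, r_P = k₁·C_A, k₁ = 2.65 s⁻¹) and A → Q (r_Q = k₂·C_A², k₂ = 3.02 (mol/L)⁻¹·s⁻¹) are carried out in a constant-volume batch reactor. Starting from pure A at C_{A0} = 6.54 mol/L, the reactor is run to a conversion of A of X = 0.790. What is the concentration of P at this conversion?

1.05 mol/L

C_A = C_{A0}(1−X) = 1.373 mol/L.
Along a PFR/batch, dC_P/dC_A = −r_P/(r_P+r_Q) = −k₁/(k₁+k₂·C_A).
Integrating from C_{A0} to C_A: C_P = (2.65/3.02)·ln[(2.65+3.02·6.54)/(2.65+3.02·1.37)] = 0.8775·ln(22.40/6.798) = 1.046 mol/L.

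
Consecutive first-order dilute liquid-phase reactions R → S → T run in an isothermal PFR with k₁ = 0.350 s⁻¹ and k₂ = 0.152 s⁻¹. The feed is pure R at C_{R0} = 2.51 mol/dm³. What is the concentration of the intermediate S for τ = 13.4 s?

0.538 mol/dm³

For first-order series with pure R initially, C_S(τ) = k₁C_{R0}/(k₂−k₁)·(e^(−k₁τ) − e^(−k₂τ)).
e^(−k₁τ) = e^(−0.350×13.4) = e^(−4.690) = 0.009187; e^(−k₂τ) = e^(−2.037) = 0.1304.
C_S = 0.350×2.51/(0.152−0.350) × (0.009187−0.1304) = (-4.437)×(-0.1213) = 0.5380 mol/dm³.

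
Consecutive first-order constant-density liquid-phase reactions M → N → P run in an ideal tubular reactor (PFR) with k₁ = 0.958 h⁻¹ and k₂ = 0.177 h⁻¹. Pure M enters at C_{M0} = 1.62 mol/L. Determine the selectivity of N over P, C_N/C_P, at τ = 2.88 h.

2.37

For first-order series with pure M initially, C_N(τ) = k₁C_{M0}/(k₂−k₁)·(e^(−k₁τ) − e^(−k₂τ)).
e^(−k₁τ) = e^(−0.958×2.88) = e^(−2.759) = 0.06335; e^(−k₂τ) = e^(−0.5098) = 0.6006.
C_N = 0.958×1.62/(0.177−0.958) × (0.06335−0.6006) = (-1.987)×(-0.5373) = 1.068 mol/L.
C_M = C_{M0}e^(−k₁τ) = 0.1026 mol/L, so C_P = C_{M0}−C_M−C_N = 0.4497 mol/L; C_N/C_P = 2.37.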